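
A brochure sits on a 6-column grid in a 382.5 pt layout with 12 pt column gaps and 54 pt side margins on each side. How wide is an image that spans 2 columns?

83.5 pt

Inside the margins: 382.5 − 108 = 274.5 pt.
274.5 − 5·12 = 214.5; ÷6 gives c = 35.75 pt.
2-column span = 2·35.75 + 1·12 = 83.5 pt.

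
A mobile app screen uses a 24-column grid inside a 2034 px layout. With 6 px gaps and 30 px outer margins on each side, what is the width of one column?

76.5 px

Content width = 2034 − 2·30 = 1974 px.
1974 − 23·6 = 1836; ÷24 gives c = 76.5 px.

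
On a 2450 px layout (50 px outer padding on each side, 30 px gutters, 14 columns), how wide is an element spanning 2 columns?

Take off 100 px of margins, leaving 2350 px.
14c + 13·30 = 2350 → 14c = 1960 → c = 140 px.
2-column span = 2·140 + 1·30 = 310 px.

310 px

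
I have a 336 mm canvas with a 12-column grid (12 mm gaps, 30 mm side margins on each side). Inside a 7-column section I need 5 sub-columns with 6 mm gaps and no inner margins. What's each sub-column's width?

Take off 60 mm of margins, leaving 276 mm.
276 − 11·12 = 144; ÷12 gives c = 12 mm.
7 columns plus 6 gaps: 84 + 72 = 156 mm.
156 − 4·6 = 132; ÷5 gives d = 26.4 mm.

26.4 mm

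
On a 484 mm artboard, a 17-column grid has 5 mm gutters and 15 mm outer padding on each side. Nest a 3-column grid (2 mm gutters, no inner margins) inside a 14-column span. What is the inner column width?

123 mm

Take off 30 mm of margins, leaving 454 mm.
454 − 16·5 = 374; ÷17 gives c = 22 mm.
14 columns plus 13 gutters: 308 + 65 = 373 mm.
3 columns + 2 gutters: 3d + 2·2 = 373.
3d = 373 − 4 = 369, so d = 123 mm.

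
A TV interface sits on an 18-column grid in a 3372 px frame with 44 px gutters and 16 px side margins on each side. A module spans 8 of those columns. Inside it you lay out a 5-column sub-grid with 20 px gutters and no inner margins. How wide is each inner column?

276 px

Take off 32 px of margins, leaving 3340 px.
Subtracting 17 gutters of 44 leaves 2592 for 18 columns, so c = 144 px.
8-column span = 8·144 + 7·44 = 1460 px.
5 columns + 4 gutters: 5d + 4·20 = 1460.
5d = 1460 − 80 = 1380, so d = 276 px.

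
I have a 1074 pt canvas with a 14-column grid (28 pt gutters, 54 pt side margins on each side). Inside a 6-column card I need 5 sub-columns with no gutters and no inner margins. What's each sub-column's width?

Subtract both margins: 1074 − 2·54 = 966 pt.
966 − 13·28 = 602; ÷14 gives c = 43 pt.
6 columns plus 5 gutters: 258 + 140 = 398 pt.
398 / 5 = 79.6 pt per column.

79.6 pt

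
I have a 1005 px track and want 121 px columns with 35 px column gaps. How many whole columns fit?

Each extra column adds 121 + 35 = 156 px.
(1005 + 35) / 156 = 6.67, so 6 columns fit.

6 columns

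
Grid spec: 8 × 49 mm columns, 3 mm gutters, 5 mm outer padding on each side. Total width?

Adding margins, columns and gutters: 10 + 392 + 21 = 423 mm.

423 mm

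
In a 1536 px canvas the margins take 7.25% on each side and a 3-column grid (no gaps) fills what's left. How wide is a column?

437.76 px

Each margin = 7.25% of 1536 = 111.36 px; content = 1536 − 2·111.36 = 1313.28 px.
3c = 1313.28 → c = 437.76 px.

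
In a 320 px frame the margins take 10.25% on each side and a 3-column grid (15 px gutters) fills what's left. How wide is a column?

74.8 px

Margins: 10.25% × 320 = 32.8 px each, so content = 320 − 65.6 = 254.4 px.
254.4 − 2·15 = 224.4; ÷3 gives c = 74.8 px.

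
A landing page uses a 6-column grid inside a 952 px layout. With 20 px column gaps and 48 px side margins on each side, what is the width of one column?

Subtract both margins: 952 − 2·48 = 856 px.
856 − 5·20 = 756; ÷6 gives c = 126 px.

126 px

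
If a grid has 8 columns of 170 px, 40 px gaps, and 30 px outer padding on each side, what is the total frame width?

Total width: 2·30 + 8·170 + 7·40 = 1700 px.

1700 px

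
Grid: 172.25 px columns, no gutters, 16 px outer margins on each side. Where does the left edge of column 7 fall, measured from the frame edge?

Column 7 starts at margin + 6·(column + gutter) = 16 + 6·172.25 = 1049.5 px.

1049.5 px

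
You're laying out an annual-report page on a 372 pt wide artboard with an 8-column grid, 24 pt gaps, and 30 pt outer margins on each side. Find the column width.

18 pt

Subtract both margins: 372 − 2·30 = 312 pt.
312 − 7·24 = 144; ÷8 gives c = 18 pt.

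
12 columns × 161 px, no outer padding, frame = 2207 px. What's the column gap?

12 columns take 12·161 = 1932 px; remaining 275 splits into 11 column gaps.
g = 275 / 11 = 25 px.

25 px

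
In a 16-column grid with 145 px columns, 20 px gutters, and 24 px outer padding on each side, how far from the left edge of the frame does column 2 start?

Before column 2: the margin + 1 column + 1 gutter.
Offset = 24 + 1·(145 + 20) = 24 + 165 = 189 px.

189 px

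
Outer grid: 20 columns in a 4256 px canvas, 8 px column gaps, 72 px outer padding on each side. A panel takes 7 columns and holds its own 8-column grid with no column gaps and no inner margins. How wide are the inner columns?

179.25 px

Take off 144 px of margins, leaving 4112 px.
20 columns + 19 column gaps: 20c + 19·8 = 4112.
20c = 4112 − 152 = 3960, so c = 198 px.
Span of 7: 7·198 + 6·8 = 1386 + 48 = 1434 px.
1434 / 8 = 179.25 px per column.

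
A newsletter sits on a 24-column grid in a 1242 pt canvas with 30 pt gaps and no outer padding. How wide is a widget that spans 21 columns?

1083 pt

Subtracting 23 gaps of 30 leaves 552 for 24 columns, so c = 23 pt.
21 columns plus 20 gaps: 483 + 600 = 1083 pt.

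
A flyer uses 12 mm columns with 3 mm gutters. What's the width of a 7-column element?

102 mm

7-column span = 7·12 + 6·3 = 102 mm.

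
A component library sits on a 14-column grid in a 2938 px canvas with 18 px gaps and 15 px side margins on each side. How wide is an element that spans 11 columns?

2281 px

Subtract both margins: 2938 − 2·15 = 2908 px.
14c + 13·18 = 2908 → 14c = 2674 → c = 191 px.
11 columns plus 10 gaps: 2101 + 180 = 2281 px.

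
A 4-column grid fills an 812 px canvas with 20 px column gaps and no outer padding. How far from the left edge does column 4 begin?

812 − 3·20 = 752; ÷4 gives c = 188 px.
Before column 4: 3 columns + 3 column gaps.
Offset = 3·(188 + 20) = 3·208 = 624 px.

624 px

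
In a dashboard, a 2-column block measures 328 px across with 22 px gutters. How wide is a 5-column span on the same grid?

853 px

2 columns + 1 gutter: 2c + 1·22 = 328.
2c = 328 − 22 = 306, so c = 153 px.
5 columns plus 4 gutters: 765 + 88 = 853 px.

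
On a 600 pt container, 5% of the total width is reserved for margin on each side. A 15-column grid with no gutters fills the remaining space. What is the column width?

36 pt

600 × (1 − 2·5%) = 600 × 90% = 540 pt for the columns.
With no gutters, each column is 540/15 = 36 pt.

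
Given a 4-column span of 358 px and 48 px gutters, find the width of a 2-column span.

155 px

4 columns + 3 gutters: 4c + 3·48 = 358.
4c = 358 − 144 = 214, so c = 53.5 px.
2 columns plus 1 gutter: 107 + 48 = 155 px.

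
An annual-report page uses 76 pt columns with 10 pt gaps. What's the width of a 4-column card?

4 columns plus 3 gaps: 304 + 30 = 334 pt.

334 pt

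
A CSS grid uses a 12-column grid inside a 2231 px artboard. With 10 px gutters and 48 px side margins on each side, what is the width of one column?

168.75 px

Take off 96 px of margins, leaving 2135 px.
12c + 11·10 = 2135 → 12c = 2025 → c = 168.75 px.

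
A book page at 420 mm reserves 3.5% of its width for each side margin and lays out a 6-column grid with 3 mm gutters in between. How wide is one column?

420 × (1 − 2·3.5%) = 420 × 93% = 390.6 mm for the columns.
6 columns + 5 gutters: 6c + 5·3 = 390.6.
6c = 390.6 − 15 = 375.6, so c = 62.6 mm.

62.6 mm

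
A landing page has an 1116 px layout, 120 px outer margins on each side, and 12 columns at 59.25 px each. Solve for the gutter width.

Content width = 1116 − 2·120 = 876 px.
Columns use 711 px, leaving 165 px across 11 gutters = 15 px each.

15 px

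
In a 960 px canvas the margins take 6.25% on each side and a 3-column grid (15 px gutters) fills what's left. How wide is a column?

270 px

Margins: 6.25% × 960 = 60 px each, so content = 960 − 120 = 840 px.
Subtracting 2 gutters of 15 leaves 810 for 3 columns, so c = 270 px.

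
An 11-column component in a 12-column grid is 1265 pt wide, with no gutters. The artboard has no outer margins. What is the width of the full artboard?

1265 / 11 = 115 pt per column.
Summing: 1380 = 1380 pt.

1380 pt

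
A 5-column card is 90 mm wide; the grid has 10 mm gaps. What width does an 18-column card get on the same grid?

350 mm

5 columns + 4 gaps: 5c + 4·10 = 90.
5c = 90 − 40 = 50, so c = 10 mm.
18-column span = 18·10 + 17·10 = 350 mm.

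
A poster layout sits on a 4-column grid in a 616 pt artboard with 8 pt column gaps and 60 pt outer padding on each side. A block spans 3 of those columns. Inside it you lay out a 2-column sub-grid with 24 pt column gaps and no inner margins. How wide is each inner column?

173 pt

Inside the margins: 616 − 120 = 496 pt.
Subtracting 3 column gaps of 8 leaves 472 for 4 columns, so c = 118 pt.
Span of 3: 3·118 + 2·8 = 354 + 16 = 370 pt.
Subtracting 1 column gap of 24 leaves 346 for 2 columns, so d = 173 pt.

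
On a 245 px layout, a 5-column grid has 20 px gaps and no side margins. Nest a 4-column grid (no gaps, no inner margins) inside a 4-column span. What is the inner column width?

48 px

5c + 4·20 = 245 → 5c = 165 → c = 33 px.
4 columns plus 3 gaps: 132 + 60 = 192 px.
192 / 4 = 48 px per column.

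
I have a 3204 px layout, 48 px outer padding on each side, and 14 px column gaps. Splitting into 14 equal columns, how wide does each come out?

Inside the margins: 3204 − 96 = 3108 px.
14 columns + 13 column gaps: 14c + 13·14 = 3108.
14c = 3108 − 182 = 2926, so c = 209 px.

209 px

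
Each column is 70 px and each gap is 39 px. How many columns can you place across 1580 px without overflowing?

14 columns: 14·70 + 13·39 = 1487 px ≤ 1580.
15 columns: 1596 px > 1580. So 14.

14 columns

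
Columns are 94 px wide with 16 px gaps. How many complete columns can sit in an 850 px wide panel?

7 columns

Each extra column adds 94 + 16 = 110 px.
(850 + 16) / 110 = 7.87, so 7 columns fit.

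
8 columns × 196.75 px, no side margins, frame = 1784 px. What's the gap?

30 px

8 columns take 8·196.75 = 1574 px; remaining 210 splits into 7 gaps.
g = 210 / 7 = 30 px.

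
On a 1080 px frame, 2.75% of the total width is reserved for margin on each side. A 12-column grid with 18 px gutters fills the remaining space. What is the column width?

68.55 px

Each margin = 2.75% of 1080 = 29.7 px; content = 1080 − 2·29.7 = 1020.6 px.
Subtracting 11 gutters of 18 leaves 822.6 for 12 columns, so c = 68.55 px.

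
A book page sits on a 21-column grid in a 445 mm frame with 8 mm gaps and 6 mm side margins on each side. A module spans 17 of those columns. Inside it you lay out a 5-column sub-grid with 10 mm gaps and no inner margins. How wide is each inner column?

61.8 mm

Take off 12 mm of margins, leaving 433 mm.
433 − 20·8 = 273; ÷21 gives c = 13 mm.
17-column span = 17·13 + 16·8 = 349 mm.
349 − 4·10 = 309; ÷5 gives d = 61.8 mm.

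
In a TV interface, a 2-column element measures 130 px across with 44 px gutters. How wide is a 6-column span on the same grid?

Subtracting 1 gutter of 44 leaves 86 for 2 columns, so c = 43 px.
6-column span = 6·43 + 5·44 = 478 px.

478 px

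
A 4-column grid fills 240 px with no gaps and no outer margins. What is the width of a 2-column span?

With no gaps, each column is 240/4 = 60 px.
2-column span = 2·60 = 120 px.

120 px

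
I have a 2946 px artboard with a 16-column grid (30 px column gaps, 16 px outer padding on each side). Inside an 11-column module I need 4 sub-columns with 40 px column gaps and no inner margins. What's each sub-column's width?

468.5 px

Subtract both margins: 2946 − 2·16 = 2914 px.
Subtracting 15 column gaps of 30 leaves 2464 for 16 columns, so c = 154 px.
11 columns plus 10 column gaps: 1694 + 300 = 1994 px.
4 columns + 3 column gaps: 4d + 3·40 = 1994.
4d = 1994 − 120 = 1874, so d = 468.5 px.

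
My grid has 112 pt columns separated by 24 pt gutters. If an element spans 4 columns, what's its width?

520 pt

4-column span = 4·112 + 3·24 = 520 pt.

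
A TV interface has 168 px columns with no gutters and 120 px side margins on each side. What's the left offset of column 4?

624 px

Each column+gutter stride is 168 px; 3 of them past the 120 px margin is 120 + 504 = 624 px.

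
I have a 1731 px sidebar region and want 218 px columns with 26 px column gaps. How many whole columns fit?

7 columns

Each extra column adds 218 + 26 = 244 px.
(1731 + 26) / 244 = 7.20, so 7 columns fit.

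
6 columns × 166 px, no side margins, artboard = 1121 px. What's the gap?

6 columns take 6·166 = 996 px; remaining 125 splits into 5 gaps.
g = 125 / 5 = 25 px.

25 px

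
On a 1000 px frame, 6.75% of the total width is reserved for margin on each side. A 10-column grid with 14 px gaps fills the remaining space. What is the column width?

73.9 px

1000 × (1 − 2·6.75%) = 1000 × 86.5% = 865 px for the columns.
Subtracting 9 gaps of 14 leaves 739 for 10 columns, so c = 73.9 px.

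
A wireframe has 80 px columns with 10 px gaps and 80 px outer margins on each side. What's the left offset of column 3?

Before column 3: the margin + 2 columns + 2 gaps.
Offset = 80 + 2·(80 + 10) = 80 + 180 = 260 px.

260 px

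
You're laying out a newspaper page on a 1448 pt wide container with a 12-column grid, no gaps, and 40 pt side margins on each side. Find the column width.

114 pt

Inside the margins: 1448 − 80 = 1368 pt.
12c = 1368 → c = 114 pt.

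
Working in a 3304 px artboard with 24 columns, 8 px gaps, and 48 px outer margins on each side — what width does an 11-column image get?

Take off 96 px of margins, leaving 3208 px.
24c + 23·8 = 3208 → 24c = 3024 → c = 126 px.
Span of 11: 11·126 + 10·8 = 1386 + 80 = 1466 px.

1466 px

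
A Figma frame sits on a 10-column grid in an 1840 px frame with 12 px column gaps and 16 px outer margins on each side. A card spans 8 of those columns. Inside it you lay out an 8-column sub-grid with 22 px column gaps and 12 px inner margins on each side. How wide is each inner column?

Outer content = 1840 − 2·16 = 1808 px.
10 columns + 9 column gaps: 10c + 9·12 = 1808.
10c = 1808 − 108 = 1700, so c = 170 px.
Span of 8: 8·170 + 7·12 = 1360 + 84 = 1444 px.
Inner content = 1444 − 2·12 = 1420 px.
Subtracting 7 column gaps of 22 leaves 1266 for 8 columns, so d = 158.25 px.

158.25 px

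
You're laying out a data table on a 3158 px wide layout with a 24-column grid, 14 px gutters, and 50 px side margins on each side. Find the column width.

114 px

Subtract both margins: 3158 − 2·50 = 3058 px.
24c + 23·14 = 3058 → 24c = 2736 → c = 114 px.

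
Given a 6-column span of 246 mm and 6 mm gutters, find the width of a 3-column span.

120 mm

246 − 5·6 = 216; ÷6 gives c = 36 mm.
3-column span = 3·36 + 2·6 = 120 mm.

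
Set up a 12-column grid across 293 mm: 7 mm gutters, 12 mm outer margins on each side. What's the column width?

Subtract both margins: 293 − 2·12 = 269 mm.
12c + 11·7 = 269 → 12c = 192 → c = 16 mm.

16 mm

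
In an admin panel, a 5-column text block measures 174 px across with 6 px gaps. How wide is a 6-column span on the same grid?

210 px

174 − 4·6 = 150; ÷5 gives c = 30 px.
6-column span = 6·30 + 5·6 = 210 px.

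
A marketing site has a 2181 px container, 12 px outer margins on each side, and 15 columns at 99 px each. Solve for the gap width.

Content width = 2181 − 2·12 = 2157 px.
15·99 + 14g = 2157 → 14g = 672 → g = 48 px.

48 px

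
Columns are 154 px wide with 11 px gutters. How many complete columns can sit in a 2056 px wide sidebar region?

12 columns

Each extra column adds 154 + 11 = 165 px.
(2056 + 11) / 165 = 12.53, so 12 columns fit.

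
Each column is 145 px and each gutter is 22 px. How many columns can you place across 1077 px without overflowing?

Each extra column adds 145 + 22 = 167 px.
(1077 + 22) / 167 = 6.58, so 6 columns fit.

6 columns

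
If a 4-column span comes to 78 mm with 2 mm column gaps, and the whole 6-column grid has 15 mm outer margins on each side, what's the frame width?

148 mm

Subtracting 3 column gaps of 2 leaves 72 for 4 columns, so c = 18 mm.
Total width: 2·15 + 6·18 + 5·2 = 148 mm.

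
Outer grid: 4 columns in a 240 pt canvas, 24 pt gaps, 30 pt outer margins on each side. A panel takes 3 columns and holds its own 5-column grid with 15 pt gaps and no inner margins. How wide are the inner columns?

13.8 pt

Outer content = 240 − 2·30 = 180 pt.
180 − 3·24 = 108; ÷4 gives c = 27 pt.
3-column span = 3·27 + 2·24 = 129 pt.
5d + 4·15 = 129 → 5d = 69 → d = 13.8 pt.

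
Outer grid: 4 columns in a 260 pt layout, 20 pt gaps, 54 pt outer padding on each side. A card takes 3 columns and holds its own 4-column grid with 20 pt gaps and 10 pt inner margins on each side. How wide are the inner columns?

Subtract both margins: 260 − 2·54 = 152 pt.
Subtracting 3 gaps of 20 leaves 92 for 4 columns, so c = 23 pt.
3-column span = 3·23 + 2·20 = 109 pt.
Inner content = 109 − 2·10 = 89 pt.
4 columns + 3 gaps: 4d + 3·20 = 89.
4d = 89 − 60 = 29, so d = 7.25 pt.

7.25 pt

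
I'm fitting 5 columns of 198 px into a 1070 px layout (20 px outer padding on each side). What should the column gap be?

Content width = 1070 − 2·20 = 1030 px.
Columns use 990 px, leaving 40 px across 4 column gaps = 10 px each.

10 px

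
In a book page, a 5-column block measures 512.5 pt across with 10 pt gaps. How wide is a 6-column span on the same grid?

617 pt

Subtracting 4 gaps of 10 leaves 472.5 for 5 columns, so c = 94.5 pt.
6 columns plus 5 gaps: 567 + 50 = 617 pt.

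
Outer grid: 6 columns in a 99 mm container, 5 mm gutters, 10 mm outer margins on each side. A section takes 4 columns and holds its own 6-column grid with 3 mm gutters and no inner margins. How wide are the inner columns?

6 mm

Outer content = 99 − 2·10 = 79 mm.
6c + 5·5 = 79 → 6c = 54 → c = 9 mm.
4 columns plus 3 gutters: 36 + 15 = 51 mm.
Subtracting 5 gutters of 3 leaves 36 for 6 columns, so d = 6 mm.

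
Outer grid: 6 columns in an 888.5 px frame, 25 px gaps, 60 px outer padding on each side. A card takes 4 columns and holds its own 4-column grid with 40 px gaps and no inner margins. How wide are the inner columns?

Outer content = 888.5 − 2·60 = 768.5 px.
Subtracting 5 gaps of 25 leaves 643.5 for 6 columns, so c = 107.25 px.
Span of 4: 4·107.25 + 3·25 = 429 + 75 = 504 px.
Subtracting 3 gaps of 40 leaves 384 for 4 columns, so d = 96 px.

96 px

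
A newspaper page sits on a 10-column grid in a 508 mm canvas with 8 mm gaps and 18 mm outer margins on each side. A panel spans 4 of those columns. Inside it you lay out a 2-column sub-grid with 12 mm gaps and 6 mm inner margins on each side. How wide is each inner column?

Take off 36 mm of margins, leaving 472 mm.
10c + 9·8 = 472 → 10c = 400 → c = 40 mm.
4-column span = 4·40 + 3·8 = 184 mm.
Inner content = 184 − 2·6 = 172 mm.
172 − 1·12 = 160; ÷2 gives d = 80 mm.

80 mm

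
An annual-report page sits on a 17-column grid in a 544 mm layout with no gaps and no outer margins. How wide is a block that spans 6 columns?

192 mm

17c = 544 → c = 32 mm.
6-column span = 6·32 = 192 mm.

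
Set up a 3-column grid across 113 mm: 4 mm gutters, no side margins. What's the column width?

35 mm

3c + 2·4 = 113 → 3c = 105 → c = 35 mm.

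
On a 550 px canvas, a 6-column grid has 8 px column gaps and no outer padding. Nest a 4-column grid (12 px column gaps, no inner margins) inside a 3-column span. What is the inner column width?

6c + 5·8 = 550 → 6c = 510 → c = 85 px.
3 columns plus 2 column gaps: 255 + 16 = 271 px.
271 − 3·12 = 235; ÷4 gives d = 58.75 px.

58.75 px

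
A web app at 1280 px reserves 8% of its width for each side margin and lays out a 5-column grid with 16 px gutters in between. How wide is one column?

1280 × (1 − 2·8%) = 1280 × 84% = 1075.2 px for the columns.
Subtracting 4 gutters of 16 leaves 1011.2 for 5 columns, so c = 202.24 px.

202.24 px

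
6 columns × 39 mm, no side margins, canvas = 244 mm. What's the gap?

6 columns take 6·39 = 234 mm; remaining 10 splits into 5 gaps.
g = 10 / 5 = 2 mm.

2 mm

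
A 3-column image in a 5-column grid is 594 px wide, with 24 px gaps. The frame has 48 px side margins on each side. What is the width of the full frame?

594 − 2·24 = 546; ÷3 gives c = 182 px.
Adding margins, columns and gutters: 96 + 910 + 96 = 1102 px.

1102 px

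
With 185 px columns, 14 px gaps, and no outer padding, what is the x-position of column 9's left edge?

No margin, so column 9 starts at 8·(column + gutter) = 8·199 = 1592 px.

1592 px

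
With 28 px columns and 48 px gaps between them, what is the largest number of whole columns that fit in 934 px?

k columns need k·28 + (k−1)·48 = k·76 − 48.
k·76 − 48 ≤ 934 → k ≤ 982 / 76 ≈ 12.92, so k = 12.

12 columns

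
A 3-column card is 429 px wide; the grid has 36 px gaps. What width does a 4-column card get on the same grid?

584 px

3 columns + 2 gaps: 3c + 2·36 = 429.
3c = 429 − 72 = 357, so c = 119 px.
4 columns plus 3 gaps: 476 + 108 = 584 px.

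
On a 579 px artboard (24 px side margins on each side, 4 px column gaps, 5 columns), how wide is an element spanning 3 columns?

Content width = 579 − 2·24 = 531 px.
531 − 4·4 = 515; ÷5 gives c = 103 px.
3-column span = 3·103 + 2·4 = 317 px.

317 px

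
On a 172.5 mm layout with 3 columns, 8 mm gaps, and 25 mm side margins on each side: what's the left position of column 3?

112 mm

Inside the margins: 172.5 − 50 = 122.5 mm.
3c + 2·8 = 122.5 → 3c = 106.5 → c = 35.5 mm.
Column 3 starts at margin + 2·(column + gutter) = 25 + 2·43.5 = 112 mm.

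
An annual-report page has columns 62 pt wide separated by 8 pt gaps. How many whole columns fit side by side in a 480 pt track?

Each extra column adds 62 + 8 = 70 pt.
(480 + 8) / 70 = 6.97, so 6 columns fit.

6 columns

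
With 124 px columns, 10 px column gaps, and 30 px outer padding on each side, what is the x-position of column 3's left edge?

Column 3 starts at margin + 2·(column + gutter) = 30 + 2·134 = 298 px.

298 px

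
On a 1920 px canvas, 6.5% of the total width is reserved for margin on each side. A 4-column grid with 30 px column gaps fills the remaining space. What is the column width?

395.1 px

Margins: 6.5% × 1920 = 124.8 px each, so content = 1920 − 249.6 = 1670.4 px.
4c + 3·30 = 1670.4 → 4c = 1580.4 → c = 395.1 px.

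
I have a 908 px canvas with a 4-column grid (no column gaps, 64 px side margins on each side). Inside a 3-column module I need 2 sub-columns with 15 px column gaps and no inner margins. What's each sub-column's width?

Inside the margins: 908 − 128 = 780 px.
4c = 780 → c = 195 px.
With no column gaps, 3 columns span 3·195 = 585 px.
585 − 1·15 = 570; ÷2 gives d = 285 px.

285 px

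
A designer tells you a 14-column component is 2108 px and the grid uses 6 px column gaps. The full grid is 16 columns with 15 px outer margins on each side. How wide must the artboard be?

Subtracting 13 column gaps of 6 leaves 2030 for 14 columns, so c = 145 px.
Adding margins, columns and gutters: 30 + 2320 + 90 = 2440 px.

2440 px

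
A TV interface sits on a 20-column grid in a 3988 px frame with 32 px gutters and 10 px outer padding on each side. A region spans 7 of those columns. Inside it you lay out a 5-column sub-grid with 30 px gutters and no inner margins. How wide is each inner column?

249.6 px

Take off 20 px of margins, leaving 3968 px.
20c + 19·32 = 3968 → 20c = 3360 → c = 168 px.
7 columns plus 6 gutters: 1176 + 192 = 1368 px.
5d + 4·30 = 1368 → 5d = 1248 → d = 249.6 px.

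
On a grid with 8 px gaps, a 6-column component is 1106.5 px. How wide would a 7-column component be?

6 columns + 5 gaps: 6c + 5·8 = 1106.5.
6c = 1106.5 − 40 = 1066.5, so c = 177.75 px.
7 columns plus 6 gaps: 1244.25 + 48 = 1292.25 px.

1292.25 px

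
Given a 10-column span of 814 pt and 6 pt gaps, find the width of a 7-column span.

568 pt

814 − 9·6 = 760; ÷10 gives c = 76 pt.
7-column span = 7·76 + 6·6 = 568 pt.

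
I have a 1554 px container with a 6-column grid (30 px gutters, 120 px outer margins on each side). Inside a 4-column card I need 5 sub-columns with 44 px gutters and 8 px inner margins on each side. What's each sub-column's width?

134.8 px

Take off 240 px of margins, leaving 1314 px.
6 columns + 5 gutters: 6c + 5·30 = 1314.
6c = 1314 − 150 = 1164, so c = 194 px.
4-column span = 4·194 + 3·30 = 866 px.
Inner content = 866 − 2·8 = 850 px.
5d + 4·44 = 850 → 5d = 674 → d = 134.8 px.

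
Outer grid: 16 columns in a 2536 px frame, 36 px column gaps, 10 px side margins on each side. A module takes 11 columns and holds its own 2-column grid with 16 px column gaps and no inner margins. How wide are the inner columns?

851.25 px

Subtract both margins: 2536 − 2·10 = 2516 px.
16 columns + 15 column gaps: 16c + 15·36 = 2516.
16c = 2516 − 540 = 1976, so c = 123.5 px.
11 columns plus 10 column gaps: 1358.5 + 360 = 1718.5 px.
2 columns + 1 column gap: 2d + 1·16 = 1718.5.
2d = 1718.5 − 16 = 1702.5, so d = 851.25 px.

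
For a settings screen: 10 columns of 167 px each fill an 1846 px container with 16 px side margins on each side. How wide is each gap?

16 px

Subtract both margins: 1846 − 2·16 = 1814 px.
10·167 + 9g = 1814 → 9g = 144 → g = 16 px.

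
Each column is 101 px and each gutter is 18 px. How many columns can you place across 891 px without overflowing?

k columns need k·101 + (k−1)·18 = k·119 − 18.
k·119 − 18 ≤ 891 → k ≤ 909 / 119 ≈ 7.64, so k = 7.

7 columns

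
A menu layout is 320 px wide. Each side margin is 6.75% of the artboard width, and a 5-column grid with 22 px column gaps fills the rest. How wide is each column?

37.76 px

320 × (1 − 2·6.75%) = 320 × 86.5% = 276.8 px for the columns.
5 columns + 4 column gaps: 5c + 4·22 = 276.8.
5c = 276.8 − 88 = 188.8, so c = 37.76 px.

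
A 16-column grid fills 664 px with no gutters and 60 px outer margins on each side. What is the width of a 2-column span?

68 px

Content width = 664 − 2·60 = 544 px.
544 / 16 = 34 px per column.
2-column span = 2·34 = 68 px.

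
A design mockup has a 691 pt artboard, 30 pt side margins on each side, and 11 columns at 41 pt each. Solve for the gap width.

18 pt

Content width = 691 − 2·30 = 631 pt.
Columns use 451 pt, leaving 180 pt across 10 gaps = 18 pt each.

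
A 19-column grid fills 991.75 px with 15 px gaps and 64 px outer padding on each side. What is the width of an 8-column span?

Subtract both margins: 991.75 − 2·64 = 863.75 px.
Subtracting 18 gaps of 15 leaves 593.75 for 19 columns, so c = 31.25 px.
Span of 8: 8·31.25 + 7·15 = 250 + 105 = 355 px.

355 px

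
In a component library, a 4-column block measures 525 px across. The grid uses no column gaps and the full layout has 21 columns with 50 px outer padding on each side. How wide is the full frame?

2856.25 px

525 / 4 = 131.25 px per column.
Frame = 2·50 + 21·131.25 = 100 + 2756.25 = 2856.25 px.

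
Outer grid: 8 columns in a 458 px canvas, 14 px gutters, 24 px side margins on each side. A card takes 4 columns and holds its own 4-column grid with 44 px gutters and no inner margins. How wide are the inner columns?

Outer content = 458 − 2·24 = 410 px.
8c + 7·14 = 410 → 8c = 312 → c = 39 px.
4-column span = 4·39 + 3·14 = 198 px.
Subtracting 3 gutters of 44 leaves 66 for 4 columns, so d = 16.5 px.

16.5 px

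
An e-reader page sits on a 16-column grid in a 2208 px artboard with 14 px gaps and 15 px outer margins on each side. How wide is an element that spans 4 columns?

534 px

Inside the margins: 2208 − 30 = 2178 px.
16 columns + 15 gaps: 16c + 15·14 = 2178.
16c = 2178 − 210 = 1968, so c = 123 px.
4-column span = 4·123 + 3·14 = 534 px.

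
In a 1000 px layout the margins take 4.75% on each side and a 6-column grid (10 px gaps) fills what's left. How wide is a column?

142.5 px

Margins: 4.75% × 1000 = 47.5 px each, so content = 1000 − 95 = 905 px.
905 − 5·10 = 855; ÷6 gives c = 142.5 px.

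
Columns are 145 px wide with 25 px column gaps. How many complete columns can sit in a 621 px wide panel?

3 columns

Each extra column adds 145 + 25 = 170 px.
(621 + 25) / 170 = 3.80, so 3 columns fit.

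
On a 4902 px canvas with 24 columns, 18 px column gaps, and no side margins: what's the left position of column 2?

24 columns + 23 column gaps: 24c + 23·18 = 4902.
24c = 4902 − 414 = 4488, so c = 187 px.
No margin, so column 2 starts at 1·(column + gutter) = 1·205 = 205 px.

205 px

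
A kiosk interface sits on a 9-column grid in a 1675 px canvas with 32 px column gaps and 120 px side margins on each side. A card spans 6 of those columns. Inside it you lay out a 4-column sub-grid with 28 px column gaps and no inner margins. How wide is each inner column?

Outer content = 1675 − 2·120 = 1435 px.
9 columns + 8 column gaps: 9c + 8·32 = 1435.
9c = 1435 − 256 = 1179, so c = 131 px.
6 columns plus 5 column gaps: 786 + 160 = 946 px.
Subtracting 3 column gaps of 28 leaves 862 for 4 columns, so d = 215.5 px.

215.5 px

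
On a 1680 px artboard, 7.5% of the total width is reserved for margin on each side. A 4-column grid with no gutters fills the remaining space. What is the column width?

357 px

Each margin = 7.5% of 1680 = 126 px; content = 1680 − 2·126 = 1428 px.
1428 / 4 = 357 px per column.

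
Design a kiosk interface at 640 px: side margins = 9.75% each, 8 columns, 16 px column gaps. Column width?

50.4 px

Margins: 9.75% × 640 = 62.4 px each, so content = 640 − 124.8 = 515.2 px.
8 columns + 7 column gaps: 8c + 7·16 = 515.2.
8c = 515.2 − 112 = 403.2, so c = 50.4 px.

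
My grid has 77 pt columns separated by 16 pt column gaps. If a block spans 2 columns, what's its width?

170 pt

Span of 2: 2·77 + 1·16 = 154 + 16 = 170 pt.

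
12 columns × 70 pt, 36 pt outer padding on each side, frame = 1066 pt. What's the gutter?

Take off 72 pt of margins, leaving 994 pt.
Columns use 840 pt, leaving 154 pt across 11 gutters = 14 pt each.

14 pt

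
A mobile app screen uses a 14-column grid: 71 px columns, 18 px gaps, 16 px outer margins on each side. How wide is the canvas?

Adding margins, columns and gutters: 32 + 994 + 234 = 1260 px.

1260 px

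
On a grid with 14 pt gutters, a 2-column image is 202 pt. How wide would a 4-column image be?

2c + 1·14 = 202 → 2c = 188 → c = 94 pt.
4 columns plus 3 gutters: 376 + 42 = 418 pt.

418 pt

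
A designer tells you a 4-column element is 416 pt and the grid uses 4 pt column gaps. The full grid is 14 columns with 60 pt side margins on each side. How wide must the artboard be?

4 columns + 3 column gaps: 4c + 3·4 = 416.
4c = 416 − 12 = 404, so c = 101 pt.
Artboard = 2·60 + 14·101 + 13·4 = 120 + 1414 + 52 = 1586 pt.

1586 pt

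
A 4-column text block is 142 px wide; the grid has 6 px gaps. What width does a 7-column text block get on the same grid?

253 px

4c + 3·6 = 142 → 4c = 124 → c = 31 px.
7 columns plus 6 gaps: 217 + 36 = 253 px.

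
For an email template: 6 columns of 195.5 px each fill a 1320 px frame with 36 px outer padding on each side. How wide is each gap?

Subtract both margins: 1320 − 2·36 = 1248 px.
Columns use 1173 px, leaving 75 px across 5 gaps = 15 px each.

15 px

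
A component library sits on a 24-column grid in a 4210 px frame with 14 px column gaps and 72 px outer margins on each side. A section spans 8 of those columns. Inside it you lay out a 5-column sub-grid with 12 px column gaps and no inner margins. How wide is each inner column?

259.6 px

Take off 144 px of margins, leaving 4066 px.
Subtracting 23 column gaps of 14 leaves 3744 for 24 columns, so c = 156 px.
Span of 8: 8·156 + 7·14 = 1248 + 98 = 1346 px.
Subtracting 4 column gaps of 12 leaves 1298 for 5 columns, so d = 259.6 px.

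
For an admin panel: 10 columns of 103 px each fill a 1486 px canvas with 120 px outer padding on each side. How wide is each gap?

24 px

Subtract both margins: 1486 − 2·120 = 1246 px.
10·103 + 9g = 1246 → 9g = 216 → g = 24 px.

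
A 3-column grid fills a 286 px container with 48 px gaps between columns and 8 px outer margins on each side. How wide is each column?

Inside the margins: 286 − 16 = 270 px.
270 − 2·48 = 174; ÷3 gives c = 58 px.

58 px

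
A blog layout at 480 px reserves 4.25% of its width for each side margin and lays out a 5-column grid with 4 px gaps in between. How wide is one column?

84.64 px

Each margin = 4.25% of 480 = 20.4 px; content = 480 − 2·20.4 = 439.2 px.
5 columns + 4 gaps: 5c + 4·4 = 439.2.
5c = 439.2 − 16 = 423.2, so c = 84.64 px.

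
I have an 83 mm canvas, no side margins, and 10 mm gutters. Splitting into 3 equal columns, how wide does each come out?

3 columns + 2 gutters: 3c + 2·10 = 83.
3c = 83 − 20 = 63, so c = 21 mm.

21 mm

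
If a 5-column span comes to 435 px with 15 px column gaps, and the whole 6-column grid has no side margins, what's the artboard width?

525 px

Subtracting 4 column gaps of 15 leaves 375 for 5 columns, so c = 75 px.
Artboard = 6·75 + 5·15 = 450 + 75 = 525 px.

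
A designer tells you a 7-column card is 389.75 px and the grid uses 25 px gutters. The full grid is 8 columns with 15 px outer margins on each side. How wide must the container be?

479 px

7 columns + 6 gutters: 7c + 6·25 = 389.75.
7c = 389.75 − 150 = 239.75, so c = 34.25 px.
Adding margins, columns and gutters: 30 + 274 + 175 = 479 px.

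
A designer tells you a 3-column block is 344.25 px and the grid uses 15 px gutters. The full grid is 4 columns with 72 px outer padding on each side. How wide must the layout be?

Subtracting 2 gutters of 15 leaves 314.25 for 3 columns, so c = 104.75 px.
Adding margins, columns and gutters: 144 + 419 + 45 = 608 px.

608 px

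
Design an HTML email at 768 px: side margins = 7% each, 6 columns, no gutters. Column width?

Margins: 7% × 768 = 53.76 px each, so content = 768 − 107.52 = 660.48 px.
6c = 660.48 → c = 110.08 px.

110.08 px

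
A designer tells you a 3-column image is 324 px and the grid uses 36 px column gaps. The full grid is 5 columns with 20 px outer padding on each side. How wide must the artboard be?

604 px

3c + 2·36 = 324 → 3c = 252 → c = 84 px.
Adding margins, columns and gutters: 40 + 420 + 144 = 604 px.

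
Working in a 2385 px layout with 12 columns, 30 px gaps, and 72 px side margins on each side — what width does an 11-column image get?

2051.75 px

Take off 144 px of margins, leaving 2241 px.
12 columns + 11 gaps: 12c + 11·30 = 2241.
12c = 2241 − 330 = 1911, so c = 159.25 px.
11-column span = 11·159.25 + 10·30 = 2051.75 px.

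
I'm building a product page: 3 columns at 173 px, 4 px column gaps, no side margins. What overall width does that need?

Total width: 3·173 + 2·4 = 527 px.

527 px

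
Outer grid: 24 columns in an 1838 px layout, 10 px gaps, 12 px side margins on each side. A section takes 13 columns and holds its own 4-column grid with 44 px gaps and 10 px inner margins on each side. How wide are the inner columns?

206.5 px

Take off 24 px of margins, leaving 1814 px.
24 columns + 23 gaps: 24c + 23·10 = 1814.
24c = 1814 − 230 = 1584, so c = 66 px.
13 columns plus 12 gaps: 858 + 120 = 978 px.
Inner content = 978 − 2·10 = 958 px.
4d + 3·44 = 958 → 4d = 826 → d = 206.5 px.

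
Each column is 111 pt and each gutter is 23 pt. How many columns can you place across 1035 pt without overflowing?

7 columns

k columns need k·111 + (k−1)·23 = k·134 − 23.
k·134 − 23 ≤ 1035 → k ≤ 1058 / 134 ≈ 7.90, so k = 7.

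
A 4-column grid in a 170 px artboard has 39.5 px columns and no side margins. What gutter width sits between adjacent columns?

4 px

4 columns take 4·39.5 = 158 px; remaining 12 splits into 3 gutters.
g = 12 / 3 = 4 px.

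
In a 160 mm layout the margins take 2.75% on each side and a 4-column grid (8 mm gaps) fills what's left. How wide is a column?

Margins: 2.75% × 160 = 4.4 mm each, so content = 160 − 8.8 = 151.2 mm.
4c + 3·8 = 151.2 → 4c = 127.2 → c = 31.8 mm.

31.8 mm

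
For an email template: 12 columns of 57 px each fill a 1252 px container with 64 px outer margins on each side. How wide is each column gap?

Content width = 1252 − 2·64 = 1124 px.
12·57 + 11g = 1124 → 11g = 440 → g = 40 px.

40 px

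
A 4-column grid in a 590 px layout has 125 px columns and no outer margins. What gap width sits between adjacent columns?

30 px

4 columns take 4·125 = 500 px; remaining 90 splits into 3 gaps.
g = 90 / 3 = 30 px.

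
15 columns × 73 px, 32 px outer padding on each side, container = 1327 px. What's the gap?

12 px

Inside the margins: 1327 − 64 = 1263 px.
15 columns take 15·73 = 1095 px; remaining 168 splits into 14 gaps.
g = 168 / 14 = 12 px.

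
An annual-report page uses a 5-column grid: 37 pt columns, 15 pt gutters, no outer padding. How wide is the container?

Summing: 185 + 60 = 245 pt.

245 pt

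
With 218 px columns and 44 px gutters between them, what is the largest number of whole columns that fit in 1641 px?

6 columns

Each extra column adds 218 + 44 = 262 px.
(1641 + 44) / 262 = 6.43, so 6 columns fit.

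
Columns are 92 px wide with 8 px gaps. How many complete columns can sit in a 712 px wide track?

7 columns: 7·92 + 6·8 = 692 px ≤ 712.
8 columns: 792 px > 712. So 7.

7 columns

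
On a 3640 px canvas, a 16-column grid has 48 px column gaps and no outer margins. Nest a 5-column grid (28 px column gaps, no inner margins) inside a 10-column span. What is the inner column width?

16 columns + 15 column gaps: 16c + 15·48 = 3640.
16c = 3640 − 720 = 2920, so c = 182.5 px.
10 columns plus 9 column gaps: 1825 + 432 = 2257 px.
Subtracting 4 column gaps of 28 leaves 2145 for 5 columns, so d = 429 px.

429 px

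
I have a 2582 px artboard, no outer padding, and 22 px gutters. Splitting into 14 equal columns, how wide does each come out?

Subtracting 13 gutters of 22 leaves 2296 for 14 columns, so c = 164 px.

164 px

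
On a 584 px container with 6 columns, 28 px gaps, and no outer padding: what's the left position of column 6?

510 px

Subtracting 5 gaps of 28 leaves 444 for 6 columns, so c = 74 px.
Each column+gutter stride is 102 px; with no margin, 5 of them is 510 px.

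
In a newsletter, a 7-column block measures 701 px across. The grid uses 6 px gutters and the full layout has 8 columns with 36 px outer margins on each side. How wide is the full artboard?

7 columns + 6 gutters: 7c + 6·6 = 701.
7c = 701 − 36 = 665, so c = 95 px.
Artboard = 2·36 + 8·95 + 7·6 = 72 + 760 + 42 = 874 px.

874 px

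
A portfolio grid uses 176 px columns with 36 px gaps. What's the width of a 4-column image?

812 px

Span of 4: 4·176 + 3·36 = 704 + 108 = 812 px.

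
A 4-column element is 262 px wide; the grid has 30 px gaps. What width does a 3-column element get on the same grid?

4c + 3·30 = 262 → 4c = 172 → c = 43 px.
3-column span = 3·43 + 2·30 = 189 px.

189 px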